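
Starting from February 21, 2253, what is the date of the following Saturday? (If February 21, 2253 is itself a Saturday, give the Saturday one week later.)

Feb 21, 2253 is a Monday.
From Monday to the next Saturday is 5 days.
Feb 21, 2253 + 5 = Feb 26, 2253.

February 26, 2253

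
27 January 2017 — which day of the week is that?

Friday

Doomsday rule: the anchor day for the 2000s is Tuesday. For year 17: 17÷12 = 1 r 5, and 5÷4 = 1, so 1+5+1 = 7.
Tuesday + 7 ≡ Tuesday — that's 2017's doomsday.
In January the doomsday date is Jan 3 (2017 is not a leap year).
Jan 27 is 24 days after Jan 3; 24 mod 7 = 3, so Tuesday + 3 = Friday.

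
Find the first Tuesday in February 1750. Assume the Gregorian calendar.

February 3, 1750

February 1, 1750 is a Sunday.
The first Tuesday is therefore February 3 (2 days later).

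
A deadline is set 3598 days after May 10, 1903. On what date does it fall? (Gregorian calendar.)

March 16, 1913

+366 (one year; includes Feb 29, 1904) → May 10, 1904 (3232 left).
+365 (one year) → May 10, 1905 (2867 left).
+365 (one year) → May 10, 1906 (2502 left).
+365 (one year) → May 10, 1907 (2137 left).
+366 (one year; includes Feb 29, 1908) → May 10, 1908 (1771 left).
+365 (one year) → May 10, 1909 (1406 left).
+365 (one year) → May 10, 1910 (1041 left).
+365 (one year) → May 10, 1911 (676 left).
+366 (one year; includes Feb 29, 1912) → May 10, 1912 (310 left).
May has 31 days: +22 → Jun 1, 1912 (288 left).
Jun has 30 days: +30 → Jul 1, 1912 (258 left).
Jul has 31 days: +31 → Aug 1, 1912 (227 left).
Aug has 31 days: +31 → Sep 1, 1912 (196 left).
Sep has 30 days: +30 → Oct 1, 1912 (166 left).
Oct has 31 days: +31 → Nov 1, 1912 (135 left).
Nov has 30 days: +30 → Dec 1, 1912 (105 left).
Dec has 31 days: +31 → Jan 1, 1913 (74 left).
Jan has 31 days: +31 → Feb 1, 1913 (43 left).
Feb has 28 days: +28 → Mar 1, 1913 (15 left).
+15 → Mar 16, 1913.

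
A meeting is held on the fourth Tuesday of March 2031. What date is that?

March 1, 2031 is a Saturday.
The first Tuesday is therefore March 4 (3 days later).
The fourth Tuesday is 4 + 3×7 = March 25.

March 25, 2031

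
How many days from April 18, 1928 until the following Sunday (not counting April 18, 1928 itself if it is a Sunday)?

4

Apr 18, 1928 is a Wednesday.
From Wednesday to the next Sunday is 4 days.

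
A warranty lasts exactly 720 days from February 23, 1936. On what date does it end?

February 12, 1938

+366 (one year; includes Feb 29, 1936) → Feb 23, 1937 (354 left).
Feb has 28 days: +6 → Mar 1, 1937 (348 left).
Mar has 31 days: +31 → Apr 1, 1937 (317 left).
Apr has 30 days: +30 → May 1, 1937 (287 left).
May has 31 days: +31 → Jun 1, 1937 (256 left).
Jun has 30 days: +30 → Jul 1, 1937 (226 left).
Jul has 31 days: +31 → Aug 1, 1937 (195 left).
Aug has 31 days: +31 → Sep 1, 1937 (164 left).
Sep has 30 days: +30 → Oct 1, 1937 (134 left).
Oct has 31 days: +31 → Nov 1, 1937 (103 left).
Nov has 30 days: +30 → Dec 1, 1937 (73 left).
Dec has 31 days: +31 → Jan 1, 1938 (42 left).
Jan has 31 days: +31 → Feb 1, 1938 (11 left).
+11 → Feb 12, 1938.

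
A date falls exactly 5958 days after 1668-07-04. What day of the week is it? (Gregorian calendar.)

First find the weekday of Jul 4, 1668. Doomsday rule: the anchor day for the 1600s is Tuesday. For year 68: 68÷12 = 5 r 8, and 8÷4 = 2, so 5+8+2 = 15.
Tuesday + 15 ≡ Wednesday — that's 1668's doomsday.
In July the doomsday date is Jul 11.
Jul 4 is 7 days before Jul 11; 7 mod 7 = 0, so Wednesday − 0 = Wednesday.
5958 mod 7 = 1, so 5958 days after a Wednesday is Wednesday + 1 = Thursday.

Thursday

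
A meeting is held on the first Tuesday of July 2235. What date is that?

July 1, 2235 is a Wednesday.
The first Tuesday is therefore July 7 (6 days later).

July 7, 2235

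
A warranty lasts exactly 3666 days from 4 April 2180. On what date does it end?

April 18, 2190

+365 (one year) → Apr 4, 2181 (3301 left).
+365 (one year) → Apr 4, 2182 (2936 left).
+365 (one year) → Apr 4, 2183 (2571 left).
+366 (one year; includes Feb 29, 2184) → Apr 4, 2184 (2205 left).
+365 (one year) → Apr 4, 2185 (1840 left).
+365 (one year) → Apr 4, 2186 (1475 left).
+365 (one year) → Apr 4, 2187 (1110 left).
+366 (one year; includes Feb 29, 2188) → Apr 4, 2188 (744 left).
+365 (one year) → Apr 4, 2189 (379 left).
Apr has 30 days: +27 → May 1, 2189 (352 left).
May has 31 days: +31 → Jun 1, 2189 (321 left).
Jun has 30 days: +30 → Jul 1, 2189 (291 left).
Jul has 31 days: +31 → Aug 1, 2189 (260 left).
Aug has 31 days: +31 → Sep 1, 2189 (229 left).
Sep has 30 days: +30 → Oct 1, 2189 (199 left).
Oct has 31 days: +31 → Nov 1, 2189 (168 left).
Nov has 30 days: +30 → Dec 1, 2189 (138 left).
Dec has 31 days: +31 → Jan 1, 2190 (107 left).
Jan has 31 days: +31 → Feb 1, 2190 (76 left).
Feb has 28 days: +28 → Mar 1, 2190 (48 left).
Mar has 31 days: +31 → Apr 1, 2190 (17 left).
+17 → Apr 18, 2190.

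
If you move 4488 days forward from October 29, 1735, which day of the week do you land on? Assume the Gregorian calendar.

Sunday

Oct 29, 1735 is a Saturday.
4488 mod 7 = 1, so 4488 days after a Saturday is Saturday + 1 = Sunday.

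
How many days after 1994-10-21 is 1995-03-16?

146

Oct 21, 1994 → Nov 21, 1994: 31 days (October has 31).
Nov 21, 1994 → Dec 21, 1994: 30 days (November has 30).
Dec 21, 1994 → Jan 21, 1995: 31 days (December has 31).
Jan 21, 1995 → Feb 21, 1995: 31 days (January has 31).
Feb 21, 1995 → Mar 16, 1995: 23 days.
Total: 146 days.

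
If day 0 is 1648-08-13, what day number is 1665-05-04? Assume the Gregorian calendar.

Aug 13, 1648 → Aug 13, 1649: 365 days.
Aug 13, 1649 → Aug 13, 1650: 365 days.
Aug 13, 1650 → Aug 13, 1651: 365 days.
Aug 13, 1651 → Aug 13, 1652: 366 days (Feb 29, 1652 is in that span).
Aug 13, 1652 → Aug 13, 1653: 365 days.
Aug 13, 1653 → Aug 13, 1654: 365 days.
Aug 13, 1654 → Aug 13, 1655: 365 days.
Aug 13, 1655 → Aug 13, 1656: 366 days (Feb 29, 1656 is in that span).
Aug 13, 1656 → Aug 13, 1657: 365 days.
Aug 13, 1657 → Aug 13, 1658: 365 days.
Aug 13, 1658 → Aug 13, 1659: 365 days.
Aug 13, 1659 → Aug 13, 1660: 366 days (Feb 29, 1660 is in that span).
Aug 13, 1660 → Aug 13, 1661: 365 days.
Aug 13, 1661 → Aug 13, 1662: 365 days.
Aug 13, 1662 → Aug 13, 1663: 365 days.
Aug 13, 1663 → Aug 13, 1664: 366 days (Feb 29, 1664 is in that span).
Aug 13, 1664 → Sep 13, 1664: 31 days (August has 31).
Sep 13, 1664 → Oct 13, 1664: 30 days (September has 30).
Oct 13, 1664 → Nov 13, 1664: 31 days (October has 31).
Nov 13, 1664 → Dec 13, 1664: 30 days (November has 30).
Dec 13, 1664 → Jan 13, 1665: 31 days (December has 31).
Jan 13, 1665 → Feb 13, 1665: 31 days (January has 31).
Feb 13, 1665 → Mar 13, 1665: 28 days (February has 28).
Mar 13, 1665 → Apr 13, 1665: 31 days (March has 31).
Apr 13, 1665 → May 4, 1665: 21 days.
Total: 6108 days.

6108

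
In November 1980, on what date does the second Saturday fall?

November 8, 1980

November 1, 1980 is a Saturday.
The first Saturday is therefore November 1 (same day).
The second Saturday is 1 + 1×7 = November 8.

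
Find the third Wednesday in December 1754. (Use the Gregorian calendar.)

December 18, 1754

December 1, 1754 is a Sunday.
The first Wednesday is therefore December 4 (3 days later).
The third Wednesday is 4 + 2×7 = December 18.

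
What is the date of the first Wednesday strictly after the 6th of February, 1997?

Feb 6, 1997 is a Thursday.
From Thursday to the next Wednesday is 6 days.
Feb 6, 1997 + 6 = Feb 12, 1997.

February 12, 1997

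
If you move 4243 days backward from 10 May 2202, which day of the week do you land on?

Sunday

First find the weekday of May 10, 2202. Doomsday rule: the anchor day for the 2200s is Friday. For year 02: 2÷12 = 0 r 2, and 2÷4 = 0, so 0+2+0 = 2.
Friday + 2 ≡ Sunday — that's 2202's doomsday.
In May the doomsday date is May 9.
May 10 is 1 day after May 9; 1 mod 7 = 1, so Sunday + 1 = Monday.
4243 mod 7 = 1, so 4243 days before a Monday is Monday − 1 = Sunday.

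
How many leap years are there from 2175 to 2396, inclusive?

Multiples of 4 in [2175,2396]: 56.
Of those, multiples of 100: 2 (not leap unless ÷400).
Multiples of 400: 0.
Leap years = 56 − 2 + 0 = 54.

54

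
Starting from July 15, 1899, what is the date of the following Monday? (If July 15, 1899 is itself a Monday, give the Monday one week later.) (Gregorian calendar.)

July 17, 1899

Jul 15, 1899 is a Saturday.
From Saturday to the next Monday is 2 days.
Jul 15, 1899 + 2 = Jul 17, 1899.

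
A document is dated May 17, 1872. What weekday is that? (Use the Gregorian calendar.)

Doomsday rule: the anchor day for the 1800s is Friday. For year 72: 72÷12 = 6 r 0, and 0÷4 = 0, so 6+0+0 = 6.
Friday + 6 ≡ Thursday — that's 1872's doomsday.
In May the doomsday date is May 9.
May 17 is 8 days after May 9; 8 mod 7 = 1, so Thursday + 1 = Friday.

Friday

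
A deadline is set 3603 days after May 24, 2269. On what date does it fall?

April 5, 2279

+365 (one year) → May 24, 2270 (3238 left).
+365 (one year) → May 24, 2271 (2873 left).
+366 (one year; includes Feb 29, 2272) → May 24, 2272 (2507 left).
+365 (one year) → May 24, 2273 (2142 left).
+365 (one year) → May 24, 2274 (1777 left).
+365 (one year) → May 24, 2275 (1412 left).
+366 (one year; includes Feb 29, 2276) → May 24, 2276 (1046 left).
+365 (one year) → May 24, 2277 (681 left).
+365 (one year) → May 24, 2278 (316 left).
May has 31 days: +8 → Jun 1, 2278 (308 left).
Jun has 30 days: +30 → Jul 1, 2278 (278 left).
Jul has 31 days: +31 → Aug 1, 2278 (247 left).
Aug has 31 days: +31 → Sep 1, 2278 (216 left).
Sep has 30 days: +30 → Oct 1, 2278 (186 left).
Oct has 31 days: +31 → Nov 1, 2278 (155 left).
Nov has 30 days: +30 → Dec 1, 2278 (125 left).
Dec has 31 days: +31 → Jan 1, 2279 (94 left).
Jan has 31 days: +31 → Feb 1, 2279 (63 left).
Feb has 28 days: +28 → Mar 1, 2279 (35 left).
Mar has 31 days: +31 → Apr 1, 2279 (4 left).
+4 → Apr 5, 2279.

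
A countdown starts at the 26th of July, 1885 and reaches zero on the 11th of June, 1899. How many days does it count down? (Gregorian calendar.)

Jul 26, 1885 → Jul 26, 1886: 365 days.
Jul 26, 1886 → Jul 26, 1887: 365 days.
Jul 26, 1887 → Jul 26, 1888: 366 days (Feb 29, 1888 is in that span).
Jul 26, 1888 → Jul 26, 1889: 365 days.
Jul 26, 1889 → Jul 26, 1890: 365 days.
Jul 26, 1890 → Jul 26, 1891: 365 days.
Jul 26, 1891 → Jul 26, 1892: 366 days (Feb 29, 1892 is in that span).
Jul 26, 1892 → Jul 26, 1893: 365 days.
Jul 26, 1893 → Jul 26, 1894: 365 days.
Jul 26, 1894 → Jul 26, 1895: 365 days.
Jul 26, 1895 → Jul 26, 1896: 366 days (Feb 29, 1896 is in that span).
Jul 26, 1896 → Jul 26, 1897: 365 days.
Jul 26, 1897 → Jul 26, 1898: 365 days.
Jul 26, 1898 → Aug 26, 1898: 31 days (July has 31).
Aug 26, 1898 → Sep 26, 1898: 31 days (August has 31).
Sep 26, 1898 → Oct 26, 1898: 30 days (September has 30).
Oct 26, 1898 → Nov 26, 1898: 31 days (October has 31).
Nov 26, 1898 → Dec 26, 1898: 30 days (November has 30).
Dec 26, 1898 → Jan 26, 1899: 31 days (December has 31).
Jan 26, 1899 → Feb 26, 1899: 31 days (January has 31).
Feb 26, 1899 → Mar 26, 1899: 28 days (February has 28).
Mar 26, 1899 → Apr 26, 1899: 31 days (March has 31).
Apr 26, 1899 → May 26, 1899: 30 days (April has 30).
May 26, 1899 → Jun 11, 1899: 16 days.
Total: 5068 days.

5068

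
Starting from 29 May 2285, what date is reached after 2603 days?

July 14, 2292

+365 (one year) → May 29, 2286 (2238 left).
+365 (one year) → May 29, 2287 (1873 left).
+366 (one year; includes Feb 29, 2288) → May 29, 2288 (1507 left).
+365 (one year) → May 29, 2289 (1142 left).
+365 (one year) → May 29, 2290 (777 left).
+365 (one year) → May 29, 2291 (412 left).
+366 (one year; includes Feb 29, 2292) → May 29, 2292 (46 left).
May has 31 days: +3 → Jun 1, 2292 (43 left).
Jun has 30 days: +30 → Jul 1, 2292 (13 left).
+13 → Jul 14, 2292.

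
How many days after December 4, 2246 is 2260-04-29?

Dec 4, 2246 → Dec 4, 2247: 365 days.
Dec 4, 2247 → Dec 4, 2248: 366 days (Feb 29, 2248 is in that span).
Dec 4, 2248 → Dec 4, 2249: 365 days.
Dec 4, 2249 → Dec 4, 2250: 365 days.
Dec 4, 2250 → Dec 4, 2251: 365 days.
Dec 4, 2251 → Dec 4, 2252: 366 days (Feb 29, 2252 is in that span).
Dec 4, 2252 → Dec 4, 2253: 365 days.
Dec 4, 2253 → Dec 4, 2254: 365 days.
Dec 4, 2254 → Dec 4, 2255: 365 days.
Dec 4, 2255 → Dec 4, 2256: 366 days (Feb 29, 2256 is in that span).
Dec 4, 2256 → Dec 4, 2257: 365 days.
Dec 4, 2257 → Dec 4, 2258: 365 days.
Dec 4, 2258 → Dec 4, 2259: 365 days.
Dec 4, 2259 → Jan 4, 2260: 31 days (December has 31).
Jan 4, 2260 → Feb 4, 2260: 31 days (January has 31).
Feb 4, 2260 → Mar 4, 2260: 29 days (February has 29).
Mar 4, 2260 → Apr 4, 2260: 31 days (March has 31).
Apr 4, 2260 → Apr 29, 2260: 25 days.
Total: 4895 days.

4895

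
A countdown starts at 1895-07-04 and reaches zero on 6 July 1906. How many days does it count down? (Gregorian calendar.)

4019

Jul 4, 1895 → Jul 4, 1896: 366 days (Feb 29, 1896 is in that span).
Jul 4, 1896 → Jul 4, 1897: 365 days.
Jul 4, 1897 → Jul 4, 1898: 365 days.
Jul 4, 1898 → Jul 4, 1899: 365 days.
Jul 4, 1899 → Jul 4, 1900: 365 days.
Jul 4, 1900 → Jul 4, 1901: 365 days.
Jul 4, 1901 → Jul 4, 1902: 365 days.
Jul 4, 1902 → Jul 4, 1903: 365 days.
Jul 4, 1903 → Jul 4, 1904: 366 days (Feb 29, 1904 is in that span).
Jul 4, 1904 → Jul 4, 1905: 365 days.
Jul 4, 1905 → Aug 4, 1905: 31 days (July has 31).
Aug 4, 1905 → Sep 4, 1905: 31 days (August has 31).
Sep 4, 1905 → Oct 4, 1905: 30 days (September has 30).
Oct 4, 1905 → Nov 4, 1905: 31 days (October has 31).
Nov 4, 1905 → Dec 4, 1905: 30 days (November has 30).
Dec 4, 1905 → Jan 4, 1906: 31 days (December has 31).
Jan 4, 1906 → Feb 4, 1906: 31 days (January has 31).
Feb 4, 1906 → Mar 4, 1906: 28 days (February has 28).
Mar 4, 1906 → Apr 4, 1906: 31 days (March has 31).
Apr 4, 1906 → May 4, 1906: 30 days (April has 30).
May 4, 1906 → Jun 4, 1906: 31 days (May has 31).
Jun 4, 1906 → Jul 4, 1906: 30 days (June has 30).
Jul 4, 1906 → Jul 6, 1906: 2 days.
Total: 4019 days.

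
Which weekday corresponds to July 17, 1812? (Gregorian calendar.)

Friday

Doomsday rule: the anchor day for the 1800s is Friday. For year 12: 12÷12 = 1 r 0, and 0÷4 = 0, so 1+0+0 = 1.
Friday + 1 ≡ Saturday — that's 1812's doomsday.
In July the doomsday date is Jul 11.
Jul 17 is 6 days after Jul 11; 6 mod 7 = 6, so Saturday + 6 = Friday.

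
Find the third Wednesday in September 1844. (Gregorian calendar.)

September 18, 1844

September 1, 1844 is a Sunday.
The first Wednesday is therefore September 4 (3 days later).
The third Wednesday is 4 + 2×7 = September 18.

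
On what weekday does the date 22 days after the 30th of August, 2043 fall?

Monday

First find the weekday of Aug 30, 2043. Doomsday rule: the anchor day for the 2000s is Tuesday. For year 43: 43÷12 = 3 r 7, and 7÷4 = 1, so 3+7+1 = 11.
Tuesday + 11 ≡ Saturday — that's 2043's doomsday.
In August the doomsday date is Aug 8.
Aug 30 is 22 days after Aug 8; 22 mod 7 = 1, so Saturday + 1 = Sunday.
22 mod 7 = 1, so 22 days after a Sunday is Sunday + 1 = Monday.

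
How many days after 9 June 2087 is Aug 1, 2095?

2975

Jun 9, 2087 → Jun 9, 2088: 366 days (Feb 29, 2088 is in that span).
Jun 9, 2088 → Jun 9, 2089: 365 days.
Jun 9, 2089 → Jun 9, 2090: 365 days.
Jun 9, 2090 → Jun 9, 2091: 365 days.
Jun 9, 2091 → Jun 9, 2092: 366 days (Feb 29, 2092 is in that span).
Jun 9, 2092 → Jun 9, 2093: 365 days.
Jun 9, 2093 → Jun 9, 2094: 365 days.
Jun 9, 2094 → Jun 9, 2095: 365 days.
Jun 9, 2095 → Jul 9, 2095: 30 days (June has 30).
Jul 9, 2095 → Aug 1, 2095: 23 days.
Total: 2975 days.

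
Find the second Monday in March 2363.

March 11, 2363

March 1, 2363 is a Friday.
The first Monday is therefore March 4 (3 days later).
The second Monday is 4 + 1×7 = March 11.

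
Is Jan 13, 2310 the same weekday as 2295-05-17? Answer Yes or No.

No

From May 17, 2295 to Jan 13, 2310 is 5354 days.
5354 mod 7 = 6, so they are different weekdays.
(May 17, 2295 is a Friday; Jan 13, 2310 is a Thursday.)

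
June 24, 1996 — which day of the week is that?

Monday

Doomsday rule: the anchor day for the 1900s is Wednesday. For year 96: 96÷12 = 8 r 0, and 0÷4 = 0, so 8+0+0 = 8.
Wednesday + 8 ≡ Thursday — that's 1996's doomsday.
In June the doomsday date is Jun 6.
Jun 24 is 18 days after Jun 6; 18 mod 7 = 4, so Thursday + 4 = Monday.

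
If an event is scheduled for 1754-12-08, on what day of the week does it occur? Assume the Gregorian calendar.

Sunday

Doomsday rule: the anchor day for the 1700s is Sunday. For year 54: 54÷12 = 4 r 6, and 6÷4 = 1, so 4+6+1 = 11.
Sunday + 11 ≡ Thursday — that's 1754's doomsday.
In December the doomsday date is Dec 12.
Dec 8 is 4 days before Dec 12; 4 mod 7 = 4, so Thursday − 4 = Sunday.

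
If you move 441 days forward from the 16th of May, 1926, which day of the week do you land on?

Sunday

First find the weekday of May 16, 1926. Doomsday rule: the anchor day for the 1900s is Wednesday. For year 26: 26÷12 = 2 r 2, and 2÷4 = 0, so 2+2+0 = 4.
Wednesday + 4 ≡ Sunday — that's 1926's doomsday.
In May the doomsday date is May 9.
May 16 is 7 days after May 9; 7 mod 7 = 0, so Sunday + 0 = Sunday.
441 mod 7 = 0, so 441 days after a Sunday is Sunday + 0 = Sunday.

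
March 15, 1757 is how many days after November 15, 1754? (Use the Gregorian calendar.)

Nov 15, 1754 → Nov 15, 1755: 365 days.
Nov 15, 1755 → Nov 15, 1756: 366 days (Feb 29, 1756 is in that span).
Nov 15, 1756 → Dec 15, 1756: 30 days (November has 30).
Dec 15, 1756 → Jan 15, 1757: 31 days (December has 31).
Jan 15, 1757 → Feb 15, 1757: 31 days (January has 31).
Feb 15, 1757 → Mar 15, 1757: 28 days.
Total: 851 days.

851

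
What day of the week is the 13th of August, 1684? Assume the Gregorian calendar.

Doomsday rule: the anchor day for the 1600s is Tuesday. For year 84: 84÷12 = 7 r 0, and 0÷4 = 0, so 7+0+0 = 7.
Tuesday + 7 ≡ Tuesday — that's 1684's doomsday.
In August the doomsday date is Aug 8.
Aug 13 is 5 days after Aug 8; 5 mod 7 = 5, so Tuesday + 5 = Sunday.

Sunday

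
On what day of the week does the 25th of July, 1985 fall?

Thursday

Doomsday rule: the anchor day for the 1900s is Wednesday. For year 85: 85÷12 = 7 r 1, and 1÷4 = 0, so 7+1+0 = 8.
Wednesday + 8 ≡ Thursday — that's 1985's doomsday.
In July the doomsday date is Jul 11.
Jul 25 is 14 days after Jul 11; 14 mod 7 = 0, so Thursday + 0 = Thursday.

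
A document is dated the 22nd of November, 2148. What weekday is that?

Doomsday rule: the anchor day for the 2100s is Sunday. For year 48: 48÷12 = 4 r 0, and 0÷4 = 0, so 4+0+0 = 4.
Sunday + 4 ≡ Thursday — that's 2148's doomsday.
In November the doomsday date is Nov 7.
Nov 22 is 15 days after Nov 7; 15 mod 7 = 1, so Thursday + 1 = Friday.

Friday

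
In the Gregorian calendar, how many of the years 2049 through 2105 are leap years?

Multiples of 4 in [2049,2105]: 14.
Of those, multiples of 100: 1 (not leap unless ÷400).
Multiples of 400: 0.
Leap years = 14 − 1 + 0 = 13.

13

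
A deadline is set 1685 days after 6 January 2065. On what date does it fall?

August 18, 2069

+365 (one year) → Jan 6, 2066 (1320 left).
+365 (one year) → Jan 6, 2067 (955 left).
+365 (one year) → Jan 6, 2068 (590 left).
+366 (one year; includes Feb 29, 2068) → Jan 6, 2069 (224 left).
Jan has 31 days: +26 → Feb 1, 2069 (198 left).
Feb has 28 days: +28 → Mar 1, 2069 (170 left).
Mar has 31 days: +31 → Apr 1, 2069 (139 left).
Apr has 30 days: +30 → May 1, 2069 (109 left).
May has 31 days: +31 → Jun 1, 2069 (78 left).
Jun has 30 days: +30 → Jul 1, 2069 (48 left).
Jul has 31 days: +31 → Aug 1, 2069 (17 left).
+17 → Aug 18, 2069.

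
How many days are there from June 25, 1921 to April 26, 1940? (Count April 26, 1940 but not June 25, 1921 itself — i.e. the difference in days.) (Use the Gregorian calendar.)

6880

Jun 25, 1921 → Jun 25, 1922: 365 days.
Jun 25, 1922 → Jun 25, 1923: 365 days.
Jun 25, 1923 → Jun 25, 1924: 366 days (Feb 29, 1924 is in that span).
Jun 25, 1924 → Jun 25, 1925: 365 days.
Jun 25, 1925 → Jun 25, 1926: 365 days.
Jun 25, 1926 → Jun 25, 1927: 365 days.
Jun 25, 1927 → Jun 25, 1928: 366 days (Feb 29, 1928 is in that span).
Jun 25, 1928 → Jun 25, 1929: 365 days.
Jun 25, 1929 → Jun 25, 1930: 365 days.
Jun 25, 1930 → Jun 25, 1931: 365 days.
Jun 25, 1931 → Jun 25, 1932: 366 days (Feb 29, 1932 is in that span).
Jun 25, 1932 → Jun 25, 1933: 365 days.
Jun 25, 1933 → Jun 25, 1934: 365 days.
Jun 25, 1934 → Jun 25, 1935: 365 days.
Jun 25, 1935 → Jun 25, 1936: 366 days (Feb 29, 1936 is in that span).
Jun 25, 1936 → Jun 25, 1937: 365 days.
Jun 25, 1937 → Jun 25, 1938: 365 days.
Jun 25, 1938 → Jun 25, 1939: 365 days.
Jun 25, 1939 → Jul 25, 1939: 30 days (June has 30).
Jul 25, 1939 → Aug 25, 1939: 31 days (July has 31).
Aug 25, 1939 → Sep 25, 1939: 31 days (August has 31).
Sep 25, 1939 → Oct 25, 1939: 30 days (September has 30).
Oct 25, 1939 → Nov 25, 1939: 31 days (October has 31).
Nov 25, 1939 → Dec 25, 1939: 30 days (November has 30).
Dec 25, 1939 → Jan 25, 1940: 31 days (December has 31).
Jan 25, 1940 → Feb 25, 1940: 31 days (January has 31).
Feb 25, 1940 → Mar 25, 1940: 29 days (February has 29).
Mar 25, 1940 → Apr 25, 1940: 31 days (March has 31).
Apr 25, 1940 → Apr 26, 1940: 1 days.
Total: 6880 days.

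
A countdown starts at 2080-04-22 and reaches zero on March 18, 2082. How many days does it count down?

Apr 22, 2080 → Apr 22, 2081: 365 days.
Apr 22, 2081 → May 22, 2081: 30 days (April has 30).
May 22, 2081 → Jun 22, 2081: 31 days (May has 31).
Jun 22, 2081 → Jul 22, 2081: 30 days (June has 30).
Jul 22, 2081 → Aug 22, 2081: 31 days (July has 31).
Aug 22, 2081 → Sep 22, 2081: 31 days (August has 31).
Sep 22, 2081 → Oct 22, 2081: 30 days (September has 30).
Oct 22, 2081 → Nov 22, 2081: 31 days (October has 31).
Nov 22, 2081 → Dec 22, 2081: 30 days (November has 30).
Dec 22, 2081 → Jan 22, 2082: 31 days (December has 31).
Jan 22, 2082 → Feb 22, 2082: 31 days (January has 31).
Feb 22, 2082 → Mar 18, 2082: 24 days.
Total: 695 days.

695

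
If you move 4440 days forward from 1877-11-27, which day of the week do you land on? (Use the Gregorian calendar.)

First find the weekday of Nov 27, 1877. Doomsday rule: the anchor day for the 1800s is Friday. For year 77: 77÷12 = 6 r 5, and 5÷4 = 1, so 6+5+1 = 12.
Friday + 12 ≡ Wednesday — that's 1877's doomsday.
In November the doomsday date is Nov 7.
Nov 27 is 20 days after Nov 7; 20 mod 7 = 6, so Wednesday + 6 = Tuesday.
4440 mod 7 = 2, so 4440 days after a Tuesday is Tuesday + 2 = Thursday.

Thursday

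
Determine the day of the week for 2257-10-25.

Sunday

Doomsday rule: the anchor day for the 2200s is Friday. For year 57: 57÷12 = 4 r 9, and 9÷4 = 2, so 4+9+2 = 15.
Friday + 15 ≡ Saturday — that's 2257's doomsday.
In October the doomsday date is Oct 10.
Oct 25 is 15 days after Oct 10; 15 mod 7 = 1, so Saturday + 1 = Sunday.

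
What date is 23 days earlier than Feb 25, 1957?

February 2, 1957

−23 → Feb 2, 1957.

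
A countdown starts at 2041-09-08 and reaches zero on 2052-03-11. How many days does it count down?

3837

Sep 8, 2041 → Sep 8, 2042: 365 days.
Sep 8, 2042 → Sep 8, 2043: 365 days.
Sep 8, 2043 → Sep 8, 2044: 366 days (Feb 29, 2044 is in that span).
Sep 8, 2044 → Sep 8, 2045: 365 days.
Sep 8, 2045 → Sep 8, 2046: 365 days.
Sep 8, 2046 → Sep 8, 2047: 365 days.
Sep 8, 2047 → Sep 8, 2048: 366 days (Feb 29, 2048 is in that span).
Sep 8, 2048 → Sep 8, 2049: 365 days.
Sep 8, 2049 → Sep 8, 2050: 365 days.
Sep 8, 2050 → Sep 8, 2051: 365 days.
Sep 8, 2051 → Oct 8, 2051: 30 days (September has 30).
Oct 8, 2051 → Nov 8, 2051: 31 days (October has 31).
Nov 8, 2051 → Dec 8, 2051: 30 days (November has 30).
Dec 8, 2051 → Jan 8, 2052: 31 days (December has 31).
Jan 8, 2052 → Feb 8, 2052: 31 days (January has 31).
Feb 8, 2052 → Mar 8, 2052: 29 days (February has 29).
Mar 8, 2052 → Mar 11, 2052: 3 days.
Total: 3837 days.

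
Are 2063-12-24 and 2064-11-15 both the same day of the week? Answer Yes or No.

From Dec 24, 2063 to Nov 15, 2064 is 327 days.
327 mod 7 = 5, so they are different weekdays.
(Dec 24, 2063 is a Monday; Nov 15, 2064 is a Saturday.)

No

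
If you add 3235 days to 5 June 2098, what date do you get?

April 15, 2107

+365 (one year) → Jun 5, 2099 (2870 left).
+365 (one year) → Jun 5, 2100 (2505 left).
+365 (one year) → Jun 5, 2101 (2140 left).
+365 (one year) → Jun 5, 2102 (1775 left).
+365 (one year) → Jun 5, 2103 (1410 left).
+366 (one year; includes Feb 29, 2104) → Jun 5, 2104 (1044 left).
+365 (one year) → Jun 5, 2105 (679 left).
+365 (one year) → Jun 5, 2106 (314 left).
Jun has 30 days: +26 → Jul 1, 2106 (288 left).
Jul has 31 days: +31 → Aug 1, 2106 (257 left).
Aug has 31 days: +31 → Sep 1, 2106 (226 left).
Sep has 30 days: +30 → Oct 1, 2106 (196 left).
Oct has 31 days: +31 → Nov 1, 2106 (165 left).
Nov has 30 days: +30 → Dec 1, 2106 (135 left).
Dec has 31 days: +31 → Jan 1, 2107 (104 left).
Jan has 31 days: +31 → Feb 1, 2107 (73 left).
Feb has 28 days: +28 → Mar 1, 2107 (45 left).
Mar has 31 days: +31 → Apr 1, 2107 (14 left).
+14 → Apr 15, 2107.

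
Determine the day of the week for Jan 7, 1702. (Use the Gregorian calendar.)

Saturday

Doomsday rule: the anchor day for the 1700s is Sunday. For year 02: 2÷12 = 0 r 2, and 2÷4 = 0, so 0+2+0 = 2.
Sunday + 2 ≡ Tuesday — that's 1702's doomsday.
In January the doomsday date is Jan 3 (1702 is not a leap year).
Jan 7 is 4 days after Jan 3; 4 mod 7 = 4, so Tuesday + 4 = Saturday.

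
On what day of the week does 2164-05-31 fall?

Thursday

Doomsday rule: the anchor day for the 2100s is Sunday. For year 64: 64÷12 = 5 r 4, and 4÷4 = 1, so 5+4+1 = 10.
Sunday + 10 ≡ Wednesday — that's 2164's doomsday.
In May the doomsday date is May 9.
May 31 is 22 days after May 9; 22 mod 7 = 1, so Wednesday + 1 = Thursday.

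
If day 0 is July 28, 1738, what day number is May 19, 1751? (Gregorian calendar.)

4678

Jul 28, 1738 → Jul 28, 1739: 365 days.
Jul 28, 1739 → Jul 28, 1740: 366 days (Feb 29, 1740 is in that span).
Jul 28, 1740 → Jul 28, 1741: 365 days.
Jul 28, 1741 → Jul 28, 1742: 365 days.
Jul 28, 1742 → Jul 28, 1743: 365 days.
Jul 28, 1743 → Jul 28, 1744: 366 days (Feb 29, 1744 is in that span).
Jul 28, 1744 → Jul 28, 1745: 365 days.
Jul 28, 1745 → Jul 28, 1746: 365 days.
Jul 28, 1746 → Jul 28, 1747: 365 days.
Jul 28, 1747 → Jul 28, 1748: 366 days (Feb 29, 1748 is in that span).
Jul 28, 1748 → Jul 28, 1749: 365 days.
Jul 28, 1749 → Jul 28, 1750: 365 days.
Jul 28, 1750 → Aug 28, 1750: 31 days (July has 31).
Aug 28, 1750 → Sep 28, 1750: 31 days (August has 31).
Sep 28, 1750 → Oct 28, 1750: 30 days (September has 30).
Oct 28, 1750 → Nov 28, 1750: 31 days (October has 31).
Nov 28, 1750 → Dec 28, 1750: 30 days (November has 30).
Dec 28, 1750 → Jan 28, 1751: 31 days (December has 31).
Jan 28, 1751 → Feb 28, 1751: 31 days (January has 31).
Feb 28, 1751 → Mar 28, 1751: 28 days (February has 28).
Mar 28, 1751 → Apr 28, 1751: 31 days (March has 31).
Apr 28, 1751 → May 19, 1751: 21 days.
Total: 4678 days.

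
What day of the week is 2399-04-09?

Doomsday rule: the anchor day for the 2300s is Wednesday. For year 99: 99÷12 = 8 r 3, and 3÷4 = 0, so 8+3+0 = 11.
Wednesday + 11 ≡ Sunday — that's 2399's doomsday.
In April the doomsday date is Apr 4.
Apr 9 is 5 days after Apr 4; 5 mod 7 = 5, so Sunday + 5 = Friday.

Friday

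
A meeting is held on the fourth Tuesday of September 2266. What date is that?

September 1, 2266 is a Saturday.
The first Tuesday is therefore September 4 (3 days later).
The fourth Tuesday is 4 + 3×7 = September 25.

September 25, 2266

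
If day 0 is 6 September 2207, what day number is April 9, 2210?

Sep 6, 2207 → Sep 6, 2208: 366 days (Feb 29, 2208 is in that span).
Sep 6, 2208 → Sep 6, 2209: 365 days.
Sep 6, 2209 → Oct 6, 2209: 30 days (September has 30).
Oct 6, 2209 → Nov 6, 2209: 31 days (October has 31).
Nov 6, 2209 → Dec 6, 2209: 30 days (November has 30).
Dec 6, 2209 → Jan 6, 2210: 31 days (December has 31).
Jan 6, 2210 → Feb 6, 2210: 31 days (January has 31).
Feb 6, 2210 → Mar 6, 2210: 28 days (February has 28).
Mar 6, 2210 → Apr 6, 2210: 31 days (March has 31).
Apr 6, 2210 → Apr 9, 2210: 3 days.
Total: 946 days.

946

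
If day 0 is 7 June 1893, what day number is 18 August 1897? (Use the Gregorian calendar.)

Jun 7, 1893 → Jun 7, 1894: 365 days.
Jun 7, 1894 → Jun 7, 1895: 365 days.
Jun 7, 1895 → Jun 7, 1896: 366 days (Feb 29, 1896 is in that span).
Jun 7, 1896 → Jun 7, 1897: 365 days.
Jun 7, 1897 → Jul 7, 1897: 30 days (June has 30).
Jul 7, 1897 → Aug 7, 1897: 31 days (July has 31).
Aug 7, 1897 → Aug 18, 1897: 11 days.
Total: 1533 days.

1533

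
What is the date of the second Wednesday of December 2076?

December 1, 2076 is a Tuesday.
The first Wednesday is therefore December 2 (1 days later).
The second Wednesday is 2 + 1×7 = December 9.

December 9, 2076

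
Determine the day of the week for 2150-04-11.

Saturday

Doomsday rule: the anchor day for the 2100s is Sunday. For year 50: 50÷12 = 4 r 2, and 2÷4 = 0, so 4+2+0 = 6.
Sunday + 6 ≡ Saturday — that's 2150's doomsday.
In April the doomsday date is Apr 4.
Apr 11 is 7 days after Apr 4; 7 mod 7 = 0, so Saturday + 0 = Saturday.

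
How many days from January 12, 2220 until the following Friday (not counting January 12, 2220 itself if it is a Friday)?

Jan 12, 2220 is a Wednesday.
From Wednesday to the next Friday is 2 days.

2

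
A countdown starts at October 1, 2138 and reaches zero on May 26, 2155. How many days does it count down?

6081

Oct 1, 2138 → Oct 1, 2139: 365 days.
Oct 1, 2139 → Oct 1, 2140: 366 days (Feb 29, 2140 is in that span).
Oct 1, 2140 → Oct 1, 2141: 365 days.
Oct 1, 2141 → Oct 1, 2142: 365 days.
Oct 1, 2142 → Oct 1, 2143: 365 days.
Oct 1, 2143 → Oct 1, 2144: 366 days (Feb 29, 2144 is in that span).
Oct 1, 2144 → Oct 1, 2145: 365 days.
Oct 1, 2145 → Oct 1, 2146: 365 days.
Oct 1, 2146 → Oct 1, 2147: 365 days.
Oct 1, 2147 → Oct 1, 2148: 366 days (Feb 29, 2148 is in that span).
Oct 1, 2148 → Oct 1, 2149: 365 days.
Oct 1, 2149 → Oct 1, 2150: 365 days.
Oct 1, 2150 → Oct 1, 2151: 365 days.
Oct 1, 2151 → Oct 1, 2152: 366 days (Feb 29, 2152 is in that span).
Oct 1, 2152 → Oct 1, 2153: 365 days.
Oct 1, 2153 → Oct 1, 2154: 365 days.
Oct 1, 2154 → Nov 1, 2154: 31 days (October has 31).
Nov 1, 2154 → Dec 1, 2154: 30 days (November has 30).
Dec 1, 2154 → Jan 1, 2155: 31 days (December has 31).
Jan 1, 2155 → Feb 1, 2155: 31 days (January has 31).
Feb 1, 2155 → Mar 1, 2155: 28 days (February has 28).
Mar 1, 2155 → Apr 1, 2155: 31 days (March has 31).
Apr 1, 2155 → May 1, 2155: 30 days (April has 30).
May 1, 2155 → May 26, 2155: 25 days.
Total: 6081 days.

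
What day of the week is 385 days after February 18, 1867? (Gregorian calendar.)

Monday

Feb 18, 1867 is a Monday.
385 mod 7 = 0, so 385 days after a Monday is Monday + 0 = Monday.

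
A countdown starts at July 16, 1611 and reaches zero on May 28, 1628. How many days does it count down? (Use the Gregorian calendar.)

6161

Jul 16, 1611 → Jul 16, 1612: 366 days (Feb 29, 1612 is in that span).
Jul 16, 1612 → Jul 16, 1613: 365 days.
Jul 16, 1613 → Jul 16, 1614: 365 days.
Jul 16, 1614 → Jul 16, 1615: 365 days.
Jul 16, 1615 → Jul 16, 1616: 366 days (Feb 29, 1616 is in that span).
Jul 16, 1616 → Jul 16, 1617: 365 days.
Jul 16, 1617 → Jul 16, 1618: 365 days.
Jul 16, 1618 → Jul 16, 1619: 365 days.
Jul 16, 1619 → Jul 16, 1620: 366 days (Feb 29, 1620 is in that span).
Jul 16, 1620 → Jul 16, 1621: 365 days.
Jul 16, 1621 → Jul 16, 1622: 365 days.
Jul 16, 1622 → Jul 16, 1623: 365 days.
Jul 16, 1623 → Jul 16, 1624: 366 days (Feb 29, 1624 is in that span).
Jul 16, 1624 → Jul 16, 1625: 365 days.
Jul 16, 1625 → Jul 16, 1626: 365 days.
Jul 16, 1626 → Jul 16, 1627: 365 days.
Jul 16, 1627 → Aug 16, 1627: 31 days (July has 31).
Aug 16, 1627 → Sep 16, 1627: 31 days (August has 31).
Sep 16, 1627 → Oct 16, 1627: 30 days (September has 30).
Oct 16, 1627 → Nov 16, 1627: 31 days (October has 31).
Nov 16, 1627 → Dec 16, 1627: 30 days (November has 30).
Dec 16, 1627 → Jan 16, 1628: 31 days (December has 31).
Jan 16, 1628 → Feb 16, 1628: 31 days (January has 31).
Feb 16, 1628 → Mar 16, 1628: 29 days (February has 29).
Mar 16, 1628 → Apr 16, 1628: 31 days (March has 31).
Apr 16, 1628 → May 16, 1628: 30 days (April has 30).
May 16, 1628 → May 28, 1628: 12 days.
Total: 6161 days.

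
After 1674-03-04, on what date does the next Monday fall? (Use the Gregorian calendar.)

March 5, 1674

Mar 4, 1674 is a Sunday.
From Sunday to the next Monday is 1 day.
Mar 4, 1674 + 1 = Mar 5, 1674.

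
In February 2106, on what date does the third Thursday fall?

February 1, 2106 is a Monday.
The first Thursday is therefore February 4 (3 days later).
The third Thursday is 4 + 2×7 = February 18.

February 18, 2106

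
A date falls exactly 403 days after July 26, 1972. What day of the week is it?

Sunday

First find the weekday of Jul 26, 1972. Doomsday rule: the anchor day for the 1900s is Wednesday. For year 72: 72÷12 = 6 r 0, and 0÷4 = 0, so 6+0+0 = 6.
Wednesday + 6 ≡ Tuesday — that's 1972's doomsday.
In July the doomsday date is Jul 11.
Jul 26 is 15 days after Jul 11; 15 mod 7 = 1, so Tuesday + 1 = Wednesday.
403 mod 7 = 4, so 403 days after a Wednesday is Wednesday + 4 = Sunday.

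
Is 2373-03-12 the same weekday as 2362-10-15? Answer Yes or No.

From Oct 15, 2362 to Mar 12, 2373 is 3801 days.
3801 mod 7 = 0, so they are the same weekday.
(Oct 15, 2362 is a Monday; Mar 12, 2373 is a Monday.)

Yes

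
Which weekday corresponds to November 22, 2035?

Doomsday rule: the anchor day for the 2000s is Tuesday. For year 35: 35÷12 = 2 r 11, and 11÷4 = 2, so 2+11+2 = 15.
Tuesday + 15 ≡ Wednesday — that's 2035's doomsday.
In November the doomsday date is Nov 7.
Nov 22 is 15 days after Nov 7; 15 mod 7 = 1, so Wednesday + 1 = Thursday.

Thursday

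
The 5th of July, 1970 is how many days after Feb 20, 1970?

Feb 20, 1970 → Mar 20, 1970: 28 days (February has 28).
Mar 20, 1970 → Apr 20, 1970: 31 days (March has 31).
Apr 20, 1970 → May 20, 1970: 30 days (April has 30).
May 20, 1970 → Jun 20, 1970: 31 days (May has 31).
Jun 20, 1970 → Jul 5, 1970: 15 days.
Total: 135 days.

135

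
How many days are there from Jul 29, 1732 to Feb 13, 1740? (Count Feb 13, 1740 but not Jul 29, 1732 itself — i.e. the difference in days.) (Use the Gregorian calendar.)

Jul 29, 1732 → Jul 29, 1733: 365 days.
Jul 29, 1733 → Jul 29, 1734: 365 days.
Jul 29, 1734 → Jul 29, 1735: 365 days.
Jul 29, 1735 → Jul 29, 1736: 366 days (Feb 29, 1736 is in that span).
Jul 29, 1736 → Jul 29, 1737: 365 days.
Jul 29, 1737 → Jul 29, 1738: 365 days.
Jul 29, 1738 → Jul 29, 1739: 365 days.
Jul 29, 1739 → Aug 29, 1739: 31 days (July has 31).
Aug 29, 1739 → Sep 29, 1739: 31 days (August has 31).
Sep 29, 1739 → Oct 29, 1739: 30 days (September has 30).
Oct 29, 1739 → Nov 29, 1739: 31 days (October has 31).
Nov 29, 1739 → Dec 29, 1739: 30 days (November has 30).
Dec 29, 1739 → Jan 29, 1740: 31 days (December has 31).
Jan 29, 1740 → Feb 13, 1740: 15 days.
Total: 2755 days.

2755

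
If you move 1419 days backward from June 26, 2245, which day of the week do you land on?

Saturday

First find the weekday of Jun 26, 2245. Doomsday rule: the anchor day for the 2200s is Friday. For year 45: 45÷12 = 3 r 9, and 9÷4 = 2, so 3+9+2 = 14.
Friday + 14 ≡ Friday — that's 2245's doomsday.
In June the doomsday date is Jun 6.
Jun 26 is 20 days after Jun 6; 20 mod 7 = 6, so Friday + 6 = Thursday.
1419 mod 7 = 5, so 1419 days before a Thursday is Thursday − 5 = Saturday.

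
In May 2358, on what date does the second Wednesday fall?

May 14, 2358

May 1, 2358 is a Thursday.
The first Wednesday is therefore May 7 (6 days later).
The second Wednesday is 7 + 1×7 = May 14.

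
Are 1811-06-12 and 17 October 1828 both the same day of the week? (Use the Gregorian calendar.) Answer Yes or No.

From Jun 12, 1811 to Oct 17, 1828 is 6337 days.
6337 mod 7 = 2, so they are different weekdays.
(Jun 12, 1811 is a Wednesday; Oct 17, 1828 is a Friday.)

No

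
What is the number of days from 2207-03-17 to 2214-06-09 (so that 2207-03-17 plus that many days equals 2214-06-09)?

2641

Mar 17, 2207 → Mar 17, 2208: 366 days (Feb 29, 2208 is in that span).
Mar 17, 2208 → Mar 17, 2209: 365 days.
Mar 17, 2209 → Mar 17, 2210: 365 days.
Mar 17, 2210 → Mar 17, 2211: 365 days.
Mar 17, 2211 → Mar 17, 2212: 366 days (Feb 29, 2212 is in that span).
Mar 17, 2212 → Mar 17, 2213: 365 days.
Mar 17, 2213 → Mar 17, 2214: 365 days.
Mar 17, 2214 → Apr 17, 2214: 31 days (March has 31).
Apr 17, 2214 → May 17, 2214: 30 days (April has 30).
May 17, 2214 → Jun 9, 2214: 23 days.
Total: 2641 days.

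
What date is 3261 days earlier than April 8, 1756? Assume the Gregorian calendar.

−366 (one year; includes Feb 29, 1756) → Apr 8, 1755 (2895 left).
−365 (one year) → Apr 8, 1754 (2530 left).
−365 (one year) → Apr 8, 1753 (2165 left).
−365 (one year) → Apr 8, 1752 (1800 left).
−366 (one year; includes Feb 29, 1752) → Apr 8, 1751 (1434 left).
−365 (one year) → Apr 8, 1750 (1069 left).
−365 (one year) → Apr 8, 1749 (704 left).
−365 (one year) → Apr 8, 1748 (339 left).
−8 → Mar 31, 1748 (end of Mar, 31 days; 331 left).
−31 → Feb 29, 1748 (end of Feb, 29 days; 300 left).
−29 → Jan 31, 1748 (end of Jan, 31 days; 271 left).
−31 → Dec 31, 1747 (end of Dec, 31 days; 240 left).
−31 → Nov 30, 1747 (end of Nov, 30 days; 209 left).
−30 → Oct 31, 1747 (end of Oct, 31 days; 179 left).
−31 → Sep 30, 1747 (end of Sep, 30 days; 148 left).
−30 → Aug 31, 1747 (end of Aug, 31 days; 118 left).
−31 → Jul 31, 1747 (end of Jul, 31 days; 87 left).
−31 → Jun 30, 1747 (end of Jun, 30 days; 56 left).
−30 → May 31, 1747 (end of May, 31 days; 26 left).
−26 → May 5, 1747.

May 5, 1747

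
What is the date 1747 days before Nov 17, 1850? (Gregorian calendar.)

−365 (one year) → Nov 17, 1849 (1382 left).
−365 (one year) → Nov 17, 1848 (1017 left).
−366 (one year; includes Feb 29, 1848) → Nov 17, 1847 (651 left).
−365 (one year) → Nov 17, 1846 (286 left).
−17 → Oct 31, 1846 (end of Oct, 31 days; 269 left).
−31 → Sep 30, 1846 (end of Sep, 30 days; 238 left).
−30 → Aug 31, 1846 (end of Aug, 31 days; 208 left).
−31 → Jul 31, 1846 (end of Jul, 31 days; 177 left).
−31 → Jun 30, 1846 (end of Jun, 30 days; 146 left).
−30 → May 31, 1846 (end of May, 31 days; 116 left).
−31 → Apr 30, 1846 (end of Apr, 30 days; 85 left).
−30 → Mar 31, 1846 (end of Mar, 31 days; 55 left).
−31 → Feb 28, 1846 (end of Feb, 28 days; 24 left).
−24 → Feb 4, 1846.

February 4, 1846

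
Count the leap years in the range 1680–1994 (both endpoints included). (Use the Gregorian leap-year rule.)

Multiples of 4 in [1680,1994]: 79.
Of those, multiples of 100: 3 (not leap unless ÷400).
Multiples of 400: 0.
Leap years = 79 − 3 + 0 = 76.

76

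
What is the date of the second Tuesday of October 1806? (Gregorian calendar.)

October 1, 1806 is a Wednesday.
The first Tuesday is therefore October 7 (6 days later).
The second Tuesday is 7 + 1×7 = October 14.

October 14, 1806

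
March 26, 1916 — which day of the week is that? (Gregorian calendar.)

Sunday

January 1, 1916 is a Saturday.
Jan 1, 1916 → Feb 1, 1916: 31 days (January has 31).
Feb 1, 1916 → Mar 1, 1916: 29 days (February has 29).
Mar 1, 1916 → Mar 26, 1916: 25 days.
Total: 85 days.
85 mod 7 = 1, so Saturday + 1 = Sunday.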